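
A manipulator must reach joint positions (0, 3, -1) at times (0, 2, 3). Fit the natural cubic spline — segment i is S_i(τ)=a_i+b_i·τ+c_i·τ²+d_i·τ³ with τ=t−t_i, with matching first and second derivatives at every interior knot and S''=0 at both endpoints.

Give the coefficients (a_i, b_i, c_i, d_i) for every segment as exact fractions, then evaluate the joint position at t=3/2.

  seg 0: a=0 b=10/3 c=0 d=-11/24
  seg 1: a=3 b=-13/6 c=-11/4 d=11/12
S(3/2) = 221/64

Δ: Δ0=3/2, Δ1=-4
row 1: diag=6, rhs=-33; c'=1/6, d'=-11/2
back: M1=-11/2
M: M0=0, M1=-11/2, M2=0
seg 0: a=0, c=M0/2=0, d=(M1−M0)/(6·2)=-11/24, b=Δ0−h0·(2M0+M1)/6=10/3
seg 1: a=3, c=M1/2=-11/4, d=(M2−M1)/(6·1)=11/12, b=Δ1−h1·(2M1+M2)/6=-13/6
t_q=3/2 → seg 0, τ=3/2; S=0+10/3·τ+0·τ²+-11/24·τ³=221/64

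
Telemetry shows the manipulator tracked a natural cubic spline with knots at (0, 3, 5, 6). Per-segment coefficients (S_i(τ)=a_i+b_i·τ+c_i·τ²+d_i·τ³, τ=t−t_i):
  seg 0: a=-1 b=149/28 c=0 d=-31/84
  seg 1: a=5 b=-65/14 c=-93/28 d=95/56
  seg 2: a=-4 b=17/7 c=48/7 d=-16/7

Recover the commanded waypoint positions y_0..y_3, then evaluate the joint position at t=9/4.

y_0 = S_0(0) = a_0 = -1
y_1 = S_1(0) = a_1 = 5
y_2 = S_2(0) = a_2 = -4
y_3 = S_2(1) = 3
t_q=9/4 is in segment 0 (τ=9/4); S_0(τ)=1733/256

y_0=-1 y_1=5 y_2=-4 y_3=3
S(9/4) = 1733/256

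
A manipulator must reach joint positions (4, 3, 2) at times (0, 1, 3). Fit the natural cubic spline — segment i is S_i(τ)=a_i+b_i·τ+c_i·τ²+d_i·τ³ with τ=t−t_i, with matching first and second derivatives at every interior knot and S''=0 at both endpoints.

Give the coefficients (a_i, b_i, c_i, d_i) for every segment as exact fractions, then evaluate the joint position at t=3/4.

  seg 0: a=4 b=-13/12 c=0 d=1/12
  seg 1: a=3 b=-5/6 c=1/4 d=-1/24
S(3/4) = 825/256

Δ: Δ0=-1, Δ1=-1/2
row 1: diag=6, rhs=3; c'=1/3, d'=1/2
back: M1=1/2
M: M0=0, M1=1/2, M2=0
seg 0: a=4, c=M0/2=0, d=(M1−M0)/(6·1)=1/12, b=Δ0−h0·(2M0+M1)/6=-13/12
seg 1: a=3, c=M1/2=1/4, d=(M2−M1)/(6·2)=-1/24, b=Δ1−h1·(2M1+M2)/6=-5/6
t_q=3/4 → seg 0, τ=3/4; S=4+-13/12·τ+0·τ²+1/12·τ³=825/256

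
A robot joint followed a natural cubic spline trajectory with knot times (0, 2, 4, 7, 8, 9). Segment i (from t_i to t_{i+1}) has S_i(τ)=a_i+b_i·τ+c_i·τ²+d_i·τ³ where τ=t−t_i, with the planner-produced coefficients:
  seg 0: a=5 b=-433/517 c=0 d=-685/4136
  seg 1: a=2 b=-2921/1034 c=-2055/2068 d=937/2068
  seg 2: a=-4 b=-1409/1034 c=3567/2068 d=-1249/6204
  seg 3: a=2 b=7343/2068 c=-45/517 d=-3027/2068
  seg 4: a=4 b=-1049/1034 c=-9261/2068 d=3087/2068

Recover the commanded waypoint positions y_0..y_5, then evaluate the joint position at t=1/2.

y_0=5 y_1=2 y_2=-4 y_3=2 y_4=4 y_5=0
S(1/2) = 150899/33088

y_0 = S_0(0) = a_0 = 5
y_1 = S_1(0) = a_1 = 2
y_2 = S_2(0) = a_2 = -4
y_3 = S_3(0) = a_3 = 2
y_4 = S_4(0) = a_4 = 4
y_5 = S_4(1) = 0
t_q=1/2 is in segment 0 (τ=1/2); S_0(τ)=150899/33088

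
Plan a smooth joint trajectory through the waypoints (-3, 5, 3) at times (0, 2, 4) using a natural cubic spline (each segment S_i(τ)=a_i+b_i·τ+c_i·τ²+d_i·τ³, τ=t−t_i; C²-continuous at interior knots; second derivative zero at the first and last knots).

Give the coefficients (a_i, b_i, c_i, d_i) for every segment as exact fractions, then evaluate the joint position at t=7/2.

Δ: Δ0=4, Δ1=-1
row 1: diag=8, rhs=-30; c'=1/4, d'=-15/4
back: M1=-15/4
M: M0=0, M1=-15/4, M2=0
seg 0: a=-3, c=M0/2=0, d=(M1−M0)/(6·2)=-5/16, b=Δ0−h0·(2M0+M1)/6=21/4
seg 1: a=5, c=M1/2=-15/8, d=(M2−M1)/(6·2)=5/16, b=Δ1−h1·(2M1+M2)/6=3/2
t_q=7/2 → seg 1, τ=3/2; S=5+3/2·τ+-15/8·τ²+5/16·τ³=523/128

  seg 0: a=-3 b=21/4 c=0 d=-5/16
  seg 1: a=5 b=3/2 c=-15/8 d=5/16
S(7/2) = 523/128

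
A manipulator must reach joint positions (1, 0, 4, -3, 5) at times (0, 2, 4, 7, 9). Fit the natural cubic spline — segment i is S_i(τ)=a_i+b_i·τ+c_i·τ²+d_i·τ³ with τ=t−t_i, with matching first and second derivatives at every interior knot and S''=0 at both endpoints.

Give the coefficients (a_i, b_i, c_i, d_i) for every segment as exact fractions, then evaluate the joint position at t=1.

Δ: Δ0=-1/2, Δ1=2, Δ2=-7/3, Δ3=4
row 1: diag=8, rhs=15; c'=1/4, d'=15/8
row 2: denom=10−2·1/4=19/2; d'=(-26−2·15/8)/(19/2)=-119/38
row 3: denom=10−3·6/19=172/19; d'=(38−3·-119/38)/(172/19)=1801/344
back: M3=1801/344
back: M2=-119/38−6/19·1801/344=-823/172
back: M1=15/8−1/4·-823/172=2113/688
M: M0=0, M1=2113/688, M2=-823/172, M3=1801/344, M4=0
seg 0: a=1, c=M0/2=0, d=(M1−M0)/(6·2)=2113/8256, b=Δ0−h0·(2M0+M1)/6=-3145/2064
seg 1: a=0, c=M1/2=2113/1376, d=(M2−M1)/(6·2)=-5405/8256, b=Δ1−h1·(2M1+M2)/6=1597/1032
seg 2: a=4, c=M2/2=-823/344, d=(M3−M2)/(6·3)=383/688, b=Δ2−h2·(2M2+M3)/6=-343/2064
seg 3: a=-3, c=M3/2=1801/688, d=(M4−M3)/(6·2)=-1801/4128, b=Δ3−h3·(2M3+M4)/6=263/516
t_q=1 → seg 0, τ=1; S=1+-3145/2064·τ+0·τ²+2113/8256·τ³=-737/2752

  seg 0: a=1 b=-3145/2064 c=0 d=2113/8256
  seg 1: a=0 b=1597/1032 c=2113/1376 d=-5405/8256
  seg 2: a=4 b=-343/2064 c=-823/344 d=383/688
  seg 3: a=-3 b=263/516 c=1801/688 d=-1801/4128
S(1) = -737/2752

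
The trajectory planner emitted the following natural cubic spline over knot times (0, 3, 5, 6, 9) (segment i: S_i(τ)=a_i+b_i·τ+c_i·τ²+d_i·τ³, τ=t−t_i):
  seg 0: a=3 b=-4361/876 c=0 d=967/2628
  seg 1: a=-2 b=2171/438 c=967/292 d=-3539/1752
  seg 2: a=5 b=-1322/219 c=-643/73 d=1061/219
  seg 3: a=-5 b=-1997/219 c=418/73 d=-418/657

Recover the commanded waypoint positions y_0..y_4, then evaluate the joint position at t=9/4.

y_0 = S_0(0) = a_0 = 3
y_1 = S_1(0) = a_1 = -2
y_2 = S_2(0) = a_2 = 5
y_3 = S_3(0) = a_3 = -5
y_4 = S_3(3) = 2
t_q=9/4 is in segment 0 (τ=9/4); S_0(τ)=-74937/18688

y_0=3 y_1=-2 y_2=5 y_3=-5 y_4=2
S(9/4) = -74937/18688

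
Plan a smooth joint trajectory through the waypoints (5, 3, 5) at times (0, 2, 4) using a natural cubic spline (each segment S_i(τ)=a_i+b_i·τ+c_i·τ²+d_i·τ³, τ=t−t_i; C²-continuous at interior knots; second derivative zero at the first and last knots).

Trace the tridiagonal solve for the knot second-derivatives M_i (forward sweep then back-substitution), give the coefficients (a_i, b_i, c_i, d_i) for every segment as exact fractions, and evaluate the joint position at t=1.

  seg 0: a=5 b=-3/2 c=0 d=1/8
  seg 1: a=3 b=0 c=3/4 d=-1/8
S(1) = 29/8

Δ: Δ0=-1, Δ1=1
row 1: diag=8, rhs=12; c'=1/4, d'=3/2
back: M1=3/2
M: M0=0, M1=3/2, M2=0
seg 0: a=5, c=M0/2=0, d=(M1−M0)/(6·2)=1/8, b=Δ0−h0·(2M0+M1)/6=-3/2
seg 1: a=3, c=M1/2=3/4, d=(M2−M1)/(6·2)=-1/8, b=Δ1−h1·(2M1+M2)/6=0
t_q=1 → seg 0, τ=1; S=5+-3/2·τ+0·τ²+1/8·τ³=29/8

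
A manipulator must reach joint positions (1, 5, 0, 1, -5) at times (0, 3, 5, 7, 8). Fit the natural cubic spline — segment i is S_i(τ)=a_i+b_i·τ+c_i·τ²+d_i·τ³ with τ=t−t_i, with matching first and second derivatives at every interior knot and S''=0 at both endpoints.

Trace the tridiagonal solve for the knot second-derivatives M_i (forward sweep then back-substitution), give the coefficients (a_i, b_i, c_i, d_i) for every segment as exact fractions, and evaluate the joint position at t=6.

Δ: Δ0=4/3, Δ1=-5/2, Δ2=1/2, Δ3=-6
row 1: diag=10, rhs=-23; c'=1/5, d'=-23/10
row 2: denom=8−2·1/5=38/5; d'=(18−2·-23/10)/(38/5)=113/38
row 3: denom=6−2·5/19=104/19; d'=(-39−2·113/38)/(104/19)=-427/52
back: M3=-427/52
back: M2=113/38−5/19·-427/52=267/52
back: M1=-23/10−1/5·267/52=-173/52
M: M0=0, M1=-173/52, M2=267/52, M3=-427/52, M4=0
seg 0: a=1, c=M0/2=0, d=(M1−M0)/(6·3)=-173/936, b=Δ0−h0·(2M0+M1)/6=935/312
seg 1: a=5, c=M1/2=-173/104, d=(M2−M1)/(6·2)=55/78, b=Δ1−h1·(2M1+M2)/6=-311/156
seg 2: a=0, c=M2/2=267/104, d=(M3−M2)/(6·2)=-347/312, b=Δ2−h2·(2M2+M3)/6=-29/156
seg 3: a=1, c=M3/2=-427/104, d=(M4−M3)/(6·1)=427/312, b=Δ3−h3·(2M3+M4)/6=-509/156
t_q=6 → seg 2, τ=1; S=0+-29/156·τ+267/104·τ²+-347/312·τ³=33/26

  seg 0: a=1 b=935/312 c=0 d=-173/936
  seg 1: a=5 b=-311/156 c=-173/104 d=55/78
  seg 2: a=0 b=-29/156 c=267/104 d=-347/312
  seg 3: a=1 b=-509/156 c=-427/104 d=427/312
S(6) = 33/26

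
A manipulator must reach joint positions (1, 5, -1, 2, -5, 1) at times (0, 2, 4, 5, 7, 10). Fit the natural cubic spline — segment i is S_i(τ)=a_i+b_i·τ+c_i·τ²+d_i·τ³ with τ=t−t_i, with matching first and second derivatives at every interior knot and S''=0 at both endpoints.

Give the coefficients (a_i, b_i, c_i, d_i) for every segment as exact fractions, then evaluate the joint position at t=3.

Δ: Δ0=2, Δ1=-3, Δ2=3, Δ3=-7/2, Δ4=2
row 1: diag=8, rhs=-30; c'=1/4, d'=-15/4
row 2: denom=6−2·1/4=11/2; d'=(36−2·-15/4)/(11/2)=87/11
row 3: denom=6−1·2/11=64/11; d'=(-39−1·87/11)/(64/11)=-129/16
row 4: denom=10−2·11/32=149/16; d'=(33−2·-129/16)/(149/16)=786/149
back: M4=786/149
back: M3=-129/16−11/32·786/149=-2943/298
back: M2=87/11−2/11·-2943/298=1446/149
back: M1=-15/4−1/4·1446/149=-3681/596
M: M0=0, M1=-3681/596, M2=1446/149, M3=-2943/298, M4=786/149, M5=0
seg 0: a=1, c=M0/2=0, d=(M1−M0)/(6·2)=-1227/2384, b=Δ0−h0·(2M0+M1)/6=2419/596
seg 1: a=5, c=M1/2=-3681/1192, d=(M2−M1)/(6·2)=3155/2384, b=Δ1−h1·(2M1+M2)/6=-631/298
seg 2: a=-1, c=M2/2=723/149, d=(M3−M2)/(6·1)=-1945/596, b=Δ2−h2·(2M2+M3)/6=841/596
seg 3: a=2, c=M3/2=-2943/596, d=(M4−M3)/(6·2)=1505/1192, b=Δ3−h3·(2M3+M4)/6=395/298
seg 4: a=-5, c=M4/2=393/149, d=(M5−M4)/(6·3)=-131/447, b=Δ4−h4·(2M4+M5)/6=-488/149
t_q=3 → seg 1, τ=1; S=5+-631/298·τ+-3681/1192·τ²+3155/2384·τ³=2665/2384

  seg 0: a=1 b=2419/596 c=0 d=-1227/2384
  seg 1: a=5 b=-631/298 c=-3681/1192 d=3155/2384
  seg 2: a=-1 b=841/596 c=723/149 d=-1945/596
  seg 3: a=2 b=395/298 c=-2943/596 d=1505/1192
  seg 4: a=-5 b=-488/149 c=393/149 d=-131/447
S(3) = 2665/2384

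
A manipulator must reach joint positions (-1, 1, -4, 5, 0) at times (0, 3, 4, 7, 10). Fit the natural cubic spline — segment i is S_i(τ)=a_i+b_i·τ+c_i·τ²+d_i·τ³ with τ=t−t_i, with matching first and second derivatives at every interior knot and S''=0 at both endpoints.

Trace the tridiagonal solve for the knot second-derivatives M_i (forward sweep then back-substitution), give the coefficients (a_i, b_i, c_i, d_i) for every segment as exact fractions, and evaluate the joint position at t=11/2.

  seg 0: a=-1 b=755/228 c=0 d=-67/228
  seg 1: a=1 b=-527/114 c=-201/76 d=517/228
  seg 2: a=-4 b=-709/228 c=79/19 d=-1451/2052
  seg 3: a=5 b=313/114 c=-503/228 d=503/2052
S(11/2) = -1031/608

Δ: Δ0=2/3, Δ1=-5, Δ2=3, Δ3=-5/3
row 1: diag=8, rhs=-34; c'=1/8, d'=-17/4
row 2: denom=8−1·1/8=63/8; d'=(48−1·-17/4)/(63/8)=418/63
row 3: denom=12−3·8/21=76/7; d'=(-28−3·418/63)/(76/7)=-503/114
back: M3=-503/114
back: M2=418/63−8/21·-503/114=158/19
back: M1=-17/4−1/8·158/19=-201/38
M: M0=0, M1=-201/38, M2=158/19, M3=-503/114, M4=0
seg 0: a=-1, c=M0/2=0, d=(M1−M0)/(6·3)=-67/228, b=Δ0−h0·(2M0+M1)/6=755/228
seg 1: a=1, c=M1/2=-201/76, d=(M2−M1)/(6·1)=517/228, b=Δ1−h1·(2M1+M2)/6=-527/114
seg 2: a=-4, c=M2/2=79/19, d=(M3−M2)/(6·3)=-1451/2052, b=Δ2−h2·(2M2+M3)/6=-709/228
seg 3: a=5, c=M3/2=-503/228, d=(M4−M3)/(6·3)=503/2052, b=Δ3−h3·(2M3+M4)/6=313/114
t_q=11/2 → seg 2, τ=3/2; S=-4+-709/228·τ+79/19·τ²+-1451/2052·τ³=-1031/608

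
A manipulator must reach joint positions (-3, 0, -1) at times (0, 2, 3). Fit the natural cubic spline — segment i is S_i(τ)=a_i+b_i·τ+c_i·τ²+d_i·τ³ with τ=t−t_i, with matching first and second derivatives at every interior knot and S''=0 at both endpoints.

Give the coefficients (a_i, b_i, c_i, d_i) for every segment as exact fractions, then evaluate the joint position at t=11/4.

Δ: Δ0=3/2, Δ1=-1
row 1: diag=6, rhs=-15; c'=1/6, d'=-5/2
back: M1=-5/2
M: M0=0, M1=-5/2, M2=0
seg 0: a=-3, c=M0/2=0, d=(M1−M0)/(6·2)=-5/24, b=Δ0−h0·(2M0+M1)/6=7/3
seg 1: a=0, c=M1/2=-5/4, d=(M2−M1)/(6·1)=5/12, b=Δ1−h1·(2M1+M2)/6=-1/6
t_q=11/4 → seg 1, τ=3/4; S=0+-1/6·τ+-5/4·τ²+5/12·τ³=-167/256

  seg 0: a=-3 b=7/3 c=0 d=-5/24
  seg 1: a=0 b=-1/6 c=-5/4 d=5/12
S(11/4) = -167/256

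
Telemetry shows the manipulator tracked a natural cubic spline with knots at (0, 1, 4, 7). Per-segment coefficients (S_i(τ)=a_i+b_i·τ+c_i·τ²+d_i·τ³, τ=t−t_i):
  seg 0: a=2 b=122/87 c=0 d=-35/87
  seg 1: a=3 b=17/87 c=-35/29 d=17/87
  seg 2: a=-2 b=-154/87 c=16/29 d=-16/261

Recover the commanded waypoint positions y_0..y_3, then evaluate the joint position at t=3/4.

y_0 = S_0(0) = a_0 = 2
y_1 = S_1(0) = a_1 = 3
y_2 = S_2(0) = a_2 = -2
y_3 = S_2(3) = -4
t_q=3/4 is in segment 0 (τ=3/4); S_0(τ)=5349/1856

y_0=2 y_1=3 y_2=-2 y_3=-4
S(3/4) = 5349/1856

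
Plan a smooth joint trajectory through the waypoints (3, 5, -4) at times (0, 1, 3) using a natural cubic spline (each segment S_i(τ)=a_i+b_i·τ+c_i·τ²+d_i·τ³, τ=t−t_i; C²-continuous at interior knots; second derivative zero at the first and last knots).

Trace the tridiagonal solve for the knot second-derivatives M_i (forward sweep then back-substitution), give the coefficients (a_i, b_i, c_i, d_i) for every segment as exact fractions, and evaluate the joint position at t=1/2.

Δ: Δ0=2, Δ1=-9/2
row 1: diag=6, rhs=-39; c'=1/3, d'=-13/2
back: M1=-13/2
M: M0=0, M1=-13/2, M2=0
seg 0: a=3, c=M0/2=0, d=(M1−M0)/(6·1)=-13/12, b=Δ0−h0·(2M0+M1)/6=37/12
seg 1: a=5, c=M1/2=-13/4, d=(M2−M1)/(6·2)=13/24, b=Δ1−h1·(2M1+M2)/6=-1/6
t_q=1/2 → seg 0, τ=1/2; S=3+37/12·τ+0·τ²+-13/12·τ³=141/32

  seg 0: a=3 b=37/12 c=0 d=-13/12
  seg 1: a=5 b=-1/6 c=-13/4 d=13/24
S(1/2) = 141/32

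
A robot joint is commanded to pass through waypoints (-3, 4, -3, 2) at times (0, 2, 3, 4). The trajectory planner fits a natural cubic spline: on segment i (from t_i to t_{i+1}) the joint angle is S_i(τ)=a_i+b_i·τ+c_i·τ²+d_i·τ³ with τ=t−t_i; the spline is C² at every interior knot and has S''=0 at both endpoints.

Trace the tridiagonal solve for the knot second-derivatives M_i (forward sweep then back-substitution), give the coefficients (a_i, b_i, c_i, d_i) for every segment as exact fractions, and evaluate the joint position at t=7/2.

Δ: Δ0=7/2, Δ1=-7, Δ2=5
row 1: diag=6, rhs=-63; c'=1/6, d'=-21/2
row 2: denom=4−1·1/6=23/6; d'=(72−1·-21/2)/(23/6)=495/23
back: M2=495/23
back: M1=-21/2−1/6·495/23=-324/23
M: M0=0, M1=-324/23, M2=495/23, M3=0
seg 0: a=-3, c=M0/2=0, d=(M1−M0)/(6·2)=-27/23, b=Δ0−h0·(2M0+M1)/6=377/46
seg 1: a=4, c=M1/2=-162/23, d=(M2−M1)/(6·1)=273/46, b=Δ1−h1·(2M1+M2)/6=-271/46
seg 2: a=-3, c=M2/2=495/46, d=(M3−M2)/(6·1)=-165/46, b=Δ2−h2·(2M2+M3)/6=-50/23
t_q=7/2 → seg 2, τ=1/2; S=-3+-50/23·τ+495/46·τ²+-165/46·τ³=-679/368

  seg 0: a=-3 b=377/46 c=0 d=-27/23
  seg 1: a=4 b=-271/46 c=-162/23 d=273/46
  seg 2: a=-3 b=-50/23 c=495/46 d=-165/46
S(7/2) = -679/368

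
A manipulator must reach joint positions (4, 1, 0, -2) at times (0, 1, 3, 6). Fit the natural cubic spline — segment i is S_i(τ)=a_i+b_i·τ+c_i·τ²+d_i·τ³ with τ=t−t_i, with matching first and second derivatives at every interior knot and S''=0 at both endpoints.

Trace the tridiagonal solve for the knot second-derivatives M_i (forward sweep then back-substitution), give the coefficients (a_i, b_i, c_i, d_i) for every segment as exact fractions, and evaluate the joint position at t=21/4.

Δ: Δ0=-3, Δ1=-1/2, Δ2=-2/3
row 1: diag=6, rhs=15; c'=1/3, d'=5/2
row 2: denom=10−2·1/3=28/3; d'=(-1−2·5/2)/(28/3)=-9/14
back: M2=-9/14
back: M1=5/2−1/3·-9/14=19/7
M: M0=0, M1=19/7, M2=-9/14, M3=0
seg 0: a=4, c=M0/2=0, d=(M1−M0)/(6·1)=19/42, b=Δ0−h0·(2M0+M1)/6=-145/42
seg 1: a=1, c=M1/2=19/14, d=(M2−M1)/(6·2)=-47/168, b=Δ1−h1·(2M1+M2)/6=-44/21
seg 2: a=0, c=M2/2=-9/28, d=(M3−M2)/(6·3)=1/28, b=Δ2−h2·(2M2+M3)/6=-1/42
t_q=21/4 → seg 2, τ=9/4; S=0+-1/42·τ+-9/28·τ²+1/28·τ³=-2283/1792

  seg 0: a=4 b=-145/42 c=0 d=19/42
  seg 1: a=1 b=-44/21 c=19/14 d=-47/168
  seg 2: a=0 b=-1/42 c=-9/28 d=1/28
S(21/4) = -2283/1792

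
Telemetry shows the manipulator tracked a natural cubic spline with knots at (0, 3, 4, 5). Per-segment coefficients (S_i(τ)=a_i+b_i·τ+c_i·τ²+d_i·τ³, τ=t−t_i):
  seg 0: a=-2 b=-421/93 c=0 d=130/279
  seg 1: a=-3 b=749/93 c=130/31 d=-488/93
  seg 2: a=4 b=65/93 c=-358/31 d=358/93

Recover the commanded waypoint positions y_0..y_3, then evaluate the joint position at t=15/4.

y_0=-2 y_1=-3 y_2=4 y_3=-3
S(15/4) = 395/124

y_0 = S_0(0) = a_0 = -2
y_1 = S_1(0) = a_1 = -3
y_2 = S_2(0) = a_2 = 4
y_3 = S_2(1) = -3
t_q=15/4 is in segment 1 (τ=3/4); S_1(τ)=395/124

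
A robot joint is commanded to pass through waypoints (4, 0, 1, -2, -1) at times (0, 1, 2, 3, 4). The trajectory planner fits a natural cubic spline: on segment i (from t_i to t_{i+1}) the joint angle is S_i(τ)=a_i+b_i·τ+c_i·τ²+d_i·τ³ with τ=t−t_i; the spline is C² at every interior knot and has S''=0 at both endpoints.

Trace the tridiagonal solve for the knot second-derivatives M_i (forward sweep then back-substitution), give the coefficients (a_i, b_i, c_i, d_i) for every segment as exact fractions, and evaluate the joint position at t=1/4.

  seg 0: a=4 b=-319/56 c=0 d=95/56
  seg 1: a=0 b=-17/28 c=285/56 d=-195/56
  seg 2: a=1 b=-7/8 c=-75/14 d=181/56
  seg 3: a=-2 b=-53/28 c=243/56 d=-81/56
S(1/4) = 9327/3584

Δ: Δ0=-4, Δ1=1, Δ2=-3, Δ3=1
row 1: diag=4, rhs=30; c'=1/4, d'=15/2
row 2: denom=4−1·1/4=15/4; d'=(-24−1·15/2)/(15/4)=-42/5
row 3: denom=4−1·4/15=56/15; d'=(24−1·-42/5)/(56/15)=243/28
back: M3=243/28
back: M2=-42/5−4/15·243/28=-75/7
back: M1=15/2−1/4·-75/7=285/28
M: M0=0, M1=285/28, M2=-75/7, M3=243/28, M4=0
seg 0: a=4, c=M0/2=0, d=(M1−M0)/(6·1)=95/56, b=Δ0−h0·(2M0+M1)/6=-319/56
seg 1: a=0, c=M1/2=285/56, d=(M2−M1)/(6·1)=-195/56, b=Δ1−h1·(2M1+M2)/6=-17/28
seg 2: a=1, c=M2/2=-75/14, d=(M3−M2)/(6·1)=181/56, b=Δ2−h2·(2M2+M3)/6=-7/8
seg 3: a=-2, c=M3/2=243/56, d=(M4−M3)/(6·1)=-81/56, b=Δ3−h3·(2M3+M4)/6=-53/28
t_q=1/4 → seg 0, τ=1/4; S=4+-319/56·τ+0·τ²+95/56·τ³=9327/3584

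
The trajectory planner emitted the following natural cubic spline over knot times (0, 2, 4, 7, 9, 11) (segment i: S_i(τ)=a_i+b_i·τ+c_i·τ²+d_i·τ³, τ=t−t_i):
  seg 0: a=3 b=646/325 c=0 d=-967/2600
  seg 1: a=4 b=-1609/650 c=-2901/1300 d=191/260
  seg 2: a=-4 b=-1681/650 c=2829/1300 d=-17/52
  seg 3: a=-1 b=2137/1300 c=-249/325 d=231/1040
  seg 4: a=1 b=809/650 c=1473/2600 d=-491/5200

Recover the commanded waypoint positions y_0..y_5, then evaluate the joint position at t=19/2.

y_0 = S_0(0) = a_0 = 3
y_1 = S_1(0) = a_1 = 4
y_2 = S_2(0) = a_2 = -4
y_3 = S_3(0) = a_3 = -1
y_4 = S_4(0) = a_4 = 1
y_5 = S_4(2) = 5
t_q=19/2 is in segment 4 (τ=1/2); S_4(τ)=72889/41600

y_0=3 y_1=4 y_2=-4 y_3=-1 y_4=1 y_5=5
S(19/2) = 72889/41600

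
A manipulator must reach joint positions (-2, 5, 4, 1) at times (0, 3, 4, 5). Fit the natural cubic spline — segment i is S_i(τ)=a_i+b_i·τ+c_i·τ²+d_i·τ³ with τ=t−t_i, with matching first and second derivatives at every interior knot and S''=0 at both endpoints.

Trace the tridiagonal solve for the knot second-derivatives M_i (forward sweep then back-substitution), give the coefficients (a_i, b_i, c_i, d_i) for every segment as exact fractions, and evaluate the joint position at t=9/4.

Δ: Δ0=7/3, Δ1=-1, Δ2=-3
row 1: diag=8, rhs=-20; c'=1/8, d'=-5/2
row 2: denom=4−1·1/8=31/8; d'=(-12−1·-5/2)/(31/8)=-76/31
back: M2=-76/31
back: M1=-5/2−1/8·-76/31=-68/31
M: M0=0, M1=-68/31, M2=-76/31, M3=0
seg 0: a=-2, c=M0/2=0, d=(M1−M0)/(6·3)=-34/279, b=Δ0−h0·(2M0+M1)/6=319/93
seg 1: a=5, c=M1/2=-34/31, d=(M2−M1)/(6·1)=-4/93, b=Δ1−h1·(2M1+M2)/6=13/93
seg 2: a=4, c=M2/2=-38/31, d=(M3−M2)/(6·1)=38/93, b=Δ2−h2·(2M2+M3)/6=-203/93
t_q=9/4 → seg 0, τ=9/4; S=-2+319/93·τ+0·τ²+-34/279·τ³=4295/992

  seg 0: a=-2 b=319/93 c=0 d=-34/279
  seg 1: a=5 b=13/93 c=-34/31 d=-4/93
  seg 2: a=4 b=-203/93 c=-38/31 d=38/93
S(9/4) = 4295/992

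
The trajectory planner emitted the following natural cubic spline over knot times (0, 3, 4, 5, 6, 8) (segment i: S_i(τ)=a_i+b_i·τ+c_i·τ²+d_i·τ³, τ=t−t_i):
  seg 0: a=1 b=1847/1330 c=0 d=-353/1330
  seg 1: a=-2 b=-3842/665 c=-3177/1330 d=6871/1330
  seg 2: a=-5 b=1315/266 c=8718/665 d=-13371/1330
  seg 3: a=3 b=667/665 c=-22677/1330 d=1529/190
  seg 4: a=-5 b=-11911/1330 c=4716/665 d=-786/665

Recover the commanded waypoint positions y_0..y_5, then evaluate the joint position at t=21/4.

y_0=1 y_1=-2 y_2=-5 y_3=3 y_4=-5 y_5=-4
S(21/4) = 196699/85120

y_0 = S_0(0) = a_0 = 1
y_1 = S_1(0) = a_1 = -2
y_2 = S_2(0) = a_2 = -5
y_3 = S_3(0) = a_3 = 3
y_4 = S_4(0) = a_4 = -5
y_5 = S_4(2) = -4
t_q=21/4 is in segment 3 (τ=1/4); S_3(τ)=196699/85120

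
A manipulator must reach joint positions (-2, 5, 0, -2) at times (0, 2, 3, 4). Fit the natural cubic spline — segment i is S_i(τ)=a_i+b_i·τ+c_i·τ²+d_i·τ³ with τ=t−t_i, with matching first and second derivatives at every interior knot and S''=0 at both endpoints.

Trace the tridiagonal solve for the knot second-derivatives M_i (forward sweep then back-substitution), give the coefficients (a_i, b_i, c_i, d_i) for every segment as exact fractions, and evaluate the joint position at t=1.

Δ: Δ0=7/2, Δ1=-5, Δ2=-2
row 1: diag=6, rhs=-51; c'=1/6, d'=-17/2
row 2: denom=4−1·1/6=23/6; d'=(18−1·-17/2)/(23/6)=159/23
back: M2=159/23
back: M1=-17/2−1/6·159/23=-222/23
M: M0=0, M1=-222/23, M2=159/23, M3=0
seg 0: a=-2, c=M0/2=0, d=(M1−M0)/(6·2)=-37/46, b=Δ0−h0·(2M0+M1)/6=309/46
seg 1: a=5, c=M1/2=-111/23, d=(M2−M1)/(6·1)=127/46, b=Δ1−h1·(2M1+M2)/6=-135/46
seg 2: a=0, c=M2/2=159/46, d=(M3−M2)/(6·1)=-53/46, b=Δ2−h2·(2M2+M3)/6=-99/23
t_q=1 → seg 0, τ=1; S=-2+309/46·τ+0·τ²+-37/46·τ³=90/23

  seg 0: a=-2 b=309/46 c=0 d=-37/46
  seg 1: a=5 b=-135/46 c=-111/23 d=127/46
  seg 2: a=0 b=-99/23 c=159/46 d=-53/46
S(1) = 90/23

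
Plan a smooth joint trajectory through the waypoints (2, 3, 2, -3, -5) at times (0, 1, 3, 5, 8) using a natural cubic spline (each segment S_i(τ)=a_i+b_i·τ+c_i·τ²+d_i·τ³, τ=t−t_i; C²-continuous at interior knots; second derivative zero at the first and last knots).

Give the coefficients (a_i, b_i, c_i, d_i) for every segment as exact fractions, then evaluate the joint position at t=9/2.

  seg 0: a=2 b=181/156 c=0 d=-25/156
  seg 1: a=3 b=53/78 c=-25/52 d=-17/312
  seg 2: a=2 b=-74/39 c=-21/26 d=79/312
  seg 3: a=-3 b=-163/78 c=37/52 d=-37/468
S(9/2) = -1505/832

Δ: Δ0=1, Δ1=-1/2, Δ2=-5/2, Δ3=-2/3
row 1: diag=6, rhs=-9; c'=1/3, d'=-3/2
row 2: denom=8−2·1/3=22/3; d'=(-12−2·-3/2)/(22/3)=-27/22
row 3: denom=10−2·3/11=104/11; d'=(11−2·-27/22)/(104/11)=37/26
back: M3=37/26
back: M2=-27/22−3/11·37/26=-21/13
back: M1=-3/2−1/3·-21/13=-25/26
M: M0=0, M1=-25/26, M2=-21/13, M3=37/26, M4=0
seg 0: a=2, c=M0/2=0, d=(M1−M0)/(6·1)=-25/156, b=Δ0−h0·(2M0+M1)/6=181/156
seg 1: a=3, c=M1/2=-25/52, d=(M2−M1)/(6·2)=-17/312, b=Δ1−h1·(2M1+M2)/6=53/78
seg 2: a=2, c=M2/2=-21/26, d=(M3−M2)/(6·2)=79/312, b=Δ2−h2·(2M2+M3)/6=-74/39
seg 3: a=-3, c=M3/2=37/52, d=(M4−M3)/(6·3)=-37/468, b=Δ3−h3·(2M3+M4)/6=-163/78
t_q=9/2 → seg 2, τ=3/2; S=2+-74/39·τ+-21/26·τ²+79/312·τ³=-1505/832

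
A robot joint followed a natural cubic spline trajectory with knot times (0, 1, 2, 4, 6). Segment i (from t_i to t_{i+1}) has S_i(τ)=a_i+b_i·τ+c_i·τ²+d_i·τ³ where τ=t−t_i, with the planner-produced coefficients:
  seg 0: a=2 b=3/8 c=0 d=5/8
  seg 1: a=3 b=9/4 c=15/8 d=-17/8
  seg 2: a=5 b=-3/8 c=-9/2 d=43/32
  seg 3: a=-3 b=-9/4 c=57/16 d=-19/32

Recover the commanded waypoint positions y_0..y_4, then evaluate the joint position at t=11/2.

y_0=2 y_1=3 y_2=5 y_3=-3 y_4=2
S(11/2) = -93/256

y_0 = S_0(0) = a_0 = 2
y_1 = S_1(0) = a_1 = 3
y_2 = S_2(0) = a_2 = 5
y_3 = S_3(0) = a_3 = -3
y_4 = S_3(2) = 2
t_q=11/2 is in segment 3 (τ=3/2); S_3(τ)=-93/256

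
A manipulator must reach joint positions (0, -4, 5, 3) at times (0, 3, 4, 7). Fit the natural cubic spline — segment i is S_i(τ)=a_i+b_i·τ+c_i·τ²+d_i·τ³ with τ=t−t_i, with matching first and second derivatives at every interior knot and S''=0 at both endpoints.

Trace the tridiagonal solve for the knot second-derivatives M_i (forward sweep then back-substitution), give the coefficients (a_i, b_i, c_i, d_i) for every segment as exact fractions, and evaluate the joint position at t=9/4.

Δ: Δ0=-4/3, Δ1=9, Δ2=-2/3
row 1: diag=8, rhs=62; c'=1/8, d'=31/4
row 2: denom=8−1·1/8=63/8; d'=(-58−1·31/4)/(63/8)=-526/63
back: M2=-526/63
back: M1=31/4−1/8·-526/63=554/63
M: M0=0, M1=554/63, M2=-526/63, M3=0
seg 0: a=0, c=M0/2=0, d=(M1−M0)/(6·3)=277/567, b=Δ0−h0·(2M0+M1)/6=-361/63
seg 1: a=-4, c=M1/2=277/63, d=(M2−M1)/(6·1)=-20/7, b=Δ1−h1·(2M1+M2)/6=470/63
seg 2: a=5, c=M2/2=-263/63, d=(M3−M2)/(6·3)=263/567, b=Δ2−h2·(2M2+M3)/6=484/63
t_q=9/4 → seg 0, τ=9/4; S=0+-361/63·τ+0·τ²+277/567·τ³=-469/64

  seg 0: a=0 b=-361/63 c=0 d=277/567
  seg 1: a=-4 b=470/63 c=277/63 d=-20/7
  seg 2: a=5 b=484/63 c=-263/63 d=263/567
S(9/4) = -469/64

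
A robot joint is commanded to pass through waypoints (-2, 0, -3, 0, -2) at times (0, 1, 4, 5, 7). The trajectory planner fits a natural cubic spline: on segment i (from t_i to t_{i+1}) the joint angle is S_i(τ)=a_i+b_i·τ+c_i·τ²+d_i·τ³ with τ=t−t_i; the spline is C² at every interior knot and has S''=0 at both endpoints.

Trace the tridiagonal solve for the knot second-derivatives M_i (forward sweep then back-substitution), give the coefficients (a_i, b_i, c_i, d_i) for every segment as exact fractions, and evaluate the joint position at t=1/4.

Δ: Δ0=2, Δ1=-1, Δ2=3, Δ3=-1
row 1: diag=8, rhs=-18; c'=3/8, d'=-9/4
row 2: denom=8−3·3/8=55/8; d'=(24−3·-9/4)/(55/8)=246/55
row 3: denom=6−1·8/55=322/55; d'=(-24−1·246/55)/(322/55)=-783/161
back: M3=-783/161
back: M2=246/55−8/55·-783/161=834/161
back: M1=-9/4−3/8·834/161=-675/161
M: M0=0, M1=-675/161, M2=834/161, M3=-783/161, M4=0
seg 0: a=-2, c=M0/2=0, d=(M1−M0)/(6·1)=-225/322, b=Δ0−h0·(2M0+M1)/6=869/322
seg 1: a=0, c=M1/2=-675/322, d=(M2−M1)/(6·3)=503/966, b=Δ1−h1·(2M1+M2)/6=97/161
seg 2: a=-3, c=M2/2=417/161, d=(M3−M2)/(6·1)=-77/46, b=Δ2−h2·(2M2+M3)/6=671/322
seg 3: a=0, c=M3/2=-783/322, d=(M4−M3)/(6·2)=261/644, b=Δ3−h3·(2M3+M4)/6=361/161
t_q=1/4 → seg 0, τ=1/4; S=-2+869/322·τ+0·τ²+-225/322·τ³=-27537/20608

  seg 0: a=-2 b=869/322 c=0 d=-225/322
  seg 1: a=0 b=97/161 c=-675/322 d=503/966
  seg 2: a=-3 b=671/322 c=417/161 d=-77/46
  seg 3: a=0 b=361/161 c=-783/322 d=261/644
S(1/4) = -27537/20608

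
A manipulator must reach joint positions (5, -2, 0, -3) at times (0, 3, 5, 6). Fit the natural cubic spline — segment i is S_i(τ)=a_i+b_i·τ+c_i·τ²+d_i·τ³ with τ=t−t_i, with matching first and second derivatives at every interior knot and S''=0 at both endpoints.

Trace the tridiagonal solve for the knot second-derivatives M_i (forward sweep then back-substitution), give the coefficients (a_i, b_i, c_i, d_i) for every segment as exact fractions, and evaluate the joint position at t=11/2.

Δ: Δ0=-7/3, Δ1=1, Δ2=-3
row 1: diag=10, rhs=20; c'=1/5, d'=2
row 2: denom=6−2·1/5=28/5; d'=(-24−2·2)/(28/5)=-5
back: M2=-5
back: M1=2−1/5·-5=3
M: M0=0, M1=3, M2=-5, M3=0
seg 0: a=5, c=M0/2=0, d=(M1−M0)/(6·3)=1/6, b=Δ0−h0·(2M0+M1)/6=-23/6
seg 1: a=-2, c=M1/2=3/2, d=(M2−M1)/(6·2)=-2/3, b=Δ1−h1·(2M1+M2)/6=2/3
seg 2: a=0, c=M2/2=-5/2, d=(M3−M2)/(6·1)=5/6, b=Δ2−h2·(2M2+M3)/6=-4/3
t_q=11/2 → seg 2, τ=1/2; S=0+-4/3·τ+-5/2·τ²+5/6·τ³=-19/16

  seg 0: a=5 b=-23/6 c=0 d=1/6
  seg 1: a=-2 b=2/3 c=3/2 d=-2/3
  seg 2: a=0 b=-4/3 c=-5/2 d=5/6
S(11/2) = -19/16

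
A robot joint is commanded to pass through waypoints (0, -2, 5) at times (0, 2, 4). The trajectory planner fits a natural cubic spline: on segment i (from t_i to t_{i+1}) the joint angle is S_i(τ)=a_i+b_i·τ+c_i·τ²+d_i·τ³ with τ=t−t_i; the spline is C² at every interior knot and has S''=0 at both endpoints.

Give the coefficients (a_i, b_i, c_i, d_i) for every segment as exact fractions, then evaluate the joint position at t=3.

  seg 0: a=0 b=-17/8 c=0 d=9/32
  seg 1: a=-2 b=5/4 c=27/16 d=-9/32
S(3) = 21/32

Δ: Δ0=-1, Δ1=7/2
row 1: diag=8, rhs=27; c'=1/4, d'=27/8
back: M1=27/8
M: M0=0, M1=27/8, M2=0
seg 0: a=0, c=M0/2=0, d=(M1−M0)/(6·2)=9/32, b=Δ0−h0·(2M0+M1)/6=-17/8
seg 1: a=-2, c=M1/2=27/16, d=(M2−M1)/(6·2)=-9/32, b=Δ1−h1·(2M1+M2)/6=5/4
t_q=3 → seg 1, τ=1; S=-2+5/4·τ+27/16·τ²+-9/32·τ³=21/32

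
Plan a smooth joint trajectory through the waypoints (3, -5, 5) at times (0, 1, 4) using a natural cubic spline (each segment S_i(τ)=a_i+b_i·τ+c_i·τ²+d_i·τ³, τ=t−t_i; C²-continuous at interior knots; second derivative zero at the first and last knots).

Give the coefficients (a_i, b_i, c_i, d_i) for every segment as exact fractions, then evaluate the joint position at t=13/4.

  seg 0: a=3 b=-113/12 c=0 d=17/12
  seg 1: a=-5 b=-31/6 c=17/4 d=-17/36
S(13/4) = -125/256

Δ: Δ0=-8, Δ1=10/3
row 1: diag=8, rhs=68; c'=3/8, d'=17/2
back: M1=17/2
M: M0=0, M1=17/2, M2=0
seg 0: a=3, c=M0/2=0, d=(M1−M0)/(6·1)=17/12, b=Δ0−h0·(2M0+M1)/6=-113/12
seg 1: a=-5, c=M1/2=17/4, d=(M2−M1)/(6·3)=-17/36, b=Δ1−h1·(2M1+M2)/6=-31/6
t_q=13/4 → seg 1, τ=9/4; S=-5+-31/6·τ+17/4·τ²+-17/36·τ³=-125/256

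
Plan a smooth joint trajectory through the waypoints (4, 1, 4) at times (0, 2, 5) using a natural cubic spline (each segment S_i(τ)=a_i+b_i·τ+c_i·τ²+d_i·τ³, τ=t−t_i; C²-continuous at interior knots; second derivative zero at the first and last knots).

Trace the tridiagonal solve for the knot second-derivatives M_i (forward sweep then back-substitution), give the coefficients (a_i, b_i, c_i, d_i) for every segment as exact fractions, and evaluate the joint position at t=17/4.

  seg 0: a=4 b=-2 c=0 d=1/8
  seg 1: a=1 b=-1/2 c=3/4 d=-1/12
S(17/4) = 697/256

Δ: Δ0=-3/2, Δ1=1
row 1: diag=10, rhs=15; c'=3/10, d'=3/2
back: M1=3/2
M: M0=0, M1=3/2, M2=0
seg 0: a=4, c=M0/2=0, d=(M1−M0)/(6·2)=1/8, b=Δ0−h0·(2M0+M1)/6=-2
seg 1: a=1, c=M1/2=3/4, d=(M2−M1)/(6·3)=-1/12, b=Δ1−h1·(2M1+M2)/6=-1/2
t_q=17/4 → seg 1, τ=9/4; S=1+-1/2·τ+3/4·τ²+-1/12·τ³=697/256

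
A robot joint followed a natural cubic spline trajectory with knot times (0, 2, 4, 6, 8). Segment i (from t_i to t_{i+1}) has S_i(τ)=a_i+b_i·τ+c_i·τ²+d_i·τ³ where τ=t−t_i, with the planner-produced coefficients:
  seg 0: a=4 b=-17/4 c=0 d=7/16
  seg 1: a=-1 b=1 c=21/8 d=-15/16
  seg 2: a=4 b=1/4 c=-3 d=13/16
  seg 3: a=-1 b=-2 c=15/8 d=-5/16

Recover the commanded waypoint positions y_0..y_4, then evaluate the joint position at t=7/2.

y_0 = S_0(0) = a_0 = 4
y_1 = S_1(0) = a_1 = -1
y_2 = S_2(0) = a_2 = 4
y_3 = S_3(0) = a_3 = -1
y_4 = S_3(2) = 0
t_q=7/2 is in segment 1 (τ=3/2); S_1(τ)=415/128

y_0=4 y_1=-1 y_2=4 y_3=-1 y_4=0
S(7/2) = 415/128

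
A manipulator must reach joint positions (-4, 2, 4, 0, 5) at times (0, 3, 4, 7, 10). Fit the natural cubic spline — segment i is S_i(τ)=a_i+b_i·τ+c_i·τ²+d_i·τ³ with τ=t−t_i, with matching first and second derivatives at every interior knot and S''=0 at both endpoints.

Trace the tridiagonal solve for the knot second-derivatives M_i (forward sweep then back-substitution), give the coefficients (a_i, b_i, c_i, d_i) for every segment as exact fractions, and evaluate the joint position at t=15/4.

  seg 0: a=-4 b=407/228 c=0 d=49/2052
  seg 1: a=2 b=277/114 c=49/228 d=-49/76
  seg 2: a=4 b=211/228 c=-98/57 d=661/2052
  seg 3: a=0 b=-79/114 c=269/228 d=-269/2052
S(15/4) = 17857/4864

Δ: Δ0=2, Δ1=2, Δ2=-4/3, Δ3=5/3
row 1: diag=8, rhs=0; c'=1/8, d'=0
row 2: denom=8−1·1/8=63/8; d'=(-20−1·0)/(63/8)=-160/63
row 3: denom=12−3·8/21=76/7; d'=(18−3·-160/63)/(76/7)=269/114
back: M3=269/114
back: M2=-160/63−8/21·269/114=-196/57
back: M1=0−1/8·-196/57=49/114
M: M0=0, M1=49/114, M2=-196/57, M3=269/114, M4=0
seg 0: a=-4, c=M0/2=0, d=(M1−M0)/(6·3)=49/2052, b=Δ0−h0·(2M0+M1)/6=407/228
seg 1: a=2, c=M1/2=49/228, d=(M2−M1)/(6·1)=-49/76, b=Δ1−h1·(2M1+M2)/6=277/114
seg 2: a=4, c=M2/2=-98/57, d=(M3−M2)/(6·3)=661/2052, b=Δ2−h2·(2M2+M3)/6=211/228
seg 3: a=0, c=M3/2=269/228, d=(M4−M3)/(6·3)=-269/2052, b=Δ3−h3·(2M3+M4)/6=-79/114
t_q=15/4 → seg 1, τ=3/4; S=2+277/114·τ+49/228·τ²+-49/76·τ³=17857/4864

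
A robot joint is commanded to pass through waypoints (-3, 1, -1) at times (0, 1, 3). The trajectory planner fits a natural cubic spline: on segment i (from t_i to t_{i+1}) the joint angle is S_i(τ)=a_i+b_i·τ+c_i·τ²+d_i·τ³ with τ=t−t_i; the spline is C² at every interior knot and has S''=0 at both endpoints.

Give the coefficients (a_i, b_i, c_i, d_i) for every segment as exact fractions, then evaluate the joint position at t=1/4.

  seg 0: a=-3 b=29/6 c=0 d=-5/6
  seg 1: a=1 b=7/3 c=-5/2 d=5/12
S(1/4) = -231/128

Δ: Δ0=4, Δ1=-1
row 1: diag=6, rhs=-30; c'=1/3, d'=-5
back: M1=-5
M: M0=0, M1=-5, M2=0
seg 0: a=-3, c=M0/2=0, d=(M1−M0)/(6·1)=-5/6, b=Δ0−h0·(2M0+M1)/6=29/6
seg 1: a=1, c=M1/2=-5/2, d=(M2−M1)/(6·2)=5/12, b=Δ1−h1·(2M1+M2)/6=7/3
t_q=1/4 → seg 0, τ=1/4; S=-3+29/6·τ+0·τ²+-5/6·τ³=-231/128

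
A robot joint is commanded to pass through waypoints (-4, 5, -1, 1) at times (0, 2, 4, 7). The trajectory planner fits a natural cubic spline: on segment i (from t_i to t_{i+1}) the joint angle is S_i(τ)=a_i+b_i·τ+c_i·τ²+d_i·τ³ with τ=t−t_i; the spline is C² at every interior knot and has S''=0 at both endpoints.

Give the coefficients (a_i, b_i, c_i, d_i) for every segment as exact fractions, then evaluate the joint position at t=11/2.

  seg 0: a=-4 b=20/3 c=0 d=-13/24
  seg 1: a=5 b=1/6 c=-13/4 d=5/6
  seg 2: a=-1 b=-17/6 c=7/4 d=-7/36
S(11/2) = -63/32

Δ: Δ0=9/2, Δ1=-3, Δ2=2/3
row 1: diag=8, rhs=-45; c'=1/4, d'=-45/8
row 2: denom=10−2·1/4=19/2; d'=(22−2·-45/8)/(19/2)=7/2
back: M2=7/2
back: M1=-45/8−1/4·7/2=-13/2
M: M0=0, M1=-13/2, M2=7/2, M3=0
seg 0: a=-4, c=M0/2=0, d=(M1−M0)/(6·2)=-13/24, b=Δ0−h0·(2M0+M1)/6=20/3
seg 1: a=5, c=M1/2=-13/4, d=(M2−M1)/(6·2)=5/6, b=Δ1−h1·(2M1+M2)/6=1/6
seg 2: a=-1, c=M2/2=7/4, d=(M3−M2)/(6·3)=-7/36, b=Δ2−h2·(2M2+M3)/6=-17/6
t_q=11/2 → seg 2, τ=3/2; S=-1+-17/6·τ+7/4·τ²+-7/36·τ³=-63/32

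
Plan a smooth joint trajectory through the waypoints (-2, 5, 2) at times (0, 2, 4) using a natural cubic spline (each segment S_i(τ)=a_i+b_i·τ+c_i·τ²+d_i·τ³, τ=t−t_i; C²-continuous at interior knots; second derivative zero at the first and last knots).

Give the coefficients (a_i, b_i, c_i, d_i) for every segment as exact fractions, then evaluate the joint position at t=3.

Δ: Δ0=7/2, Δ1=-3/2
row 1: diag=8, rhs=-30; c'=1/4, d'=-15/4
back: M1=-15/4
M: M0=0, M1=-15/4, M2=0
seg 0: a=-2, c=M0/2=0, d=(M1−M0)/(6·2)=-5/16, b=Δ0−h0·(2M0+M1)/6=19/4
seg 1: a=5, c=M1/2=-15/8, d=(M2−M1)/(6·2)=5/16, b=Δ1−h1·(2M1+M2)/6=1
t_q=3 → seg 1, τ=1; S=5+1·τ+-15/8·τ²+5/16·τ³=71/16

  seg 0: a=-2 b=19/4 c=0 d=-5/16
  seg 1: a=5 b=1 c=-15/8 d=5/16
S(3) = 71/16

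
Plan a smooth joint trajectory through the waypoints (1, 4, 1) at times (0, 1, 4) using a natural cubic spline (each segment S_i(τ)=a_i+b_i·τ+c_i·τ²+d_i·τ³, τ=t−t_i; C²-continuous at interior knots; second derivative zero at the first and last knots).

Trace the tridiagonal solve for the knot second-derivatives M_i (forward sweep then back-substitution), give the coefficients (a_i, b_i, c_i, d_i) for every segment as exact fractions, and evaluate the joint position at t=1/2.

Δ: Δ0=3, Δ1=-1
row 1: diag=8, rhs=-24; c'=3/8, d'=-3
back: M1=-3
M: M0=0, M1=-3, M2=0
seg 0: a=1, c=M0/2=0, d=(M1−M0)/(6·1)=-1/2, b=Δ0−h0·(2M0+M1)/6=7/2
seg 1: a=4, c=M1/2=-3/2, d=(M2−M1)/(6·3)=1/6, b=Δ1−h1·(2M1+M2)/6=2
t_q=1/2 → seg 0, τ=1/2; S=1+7/2·τ+0·τ²+-1/2·τ³=43/16

  seg 0: a=1 b=7/2 c=0 d=-1/2
  seg 1: a=4 b=2 c=-3/2 d=1/6
S(1/2) = 43/16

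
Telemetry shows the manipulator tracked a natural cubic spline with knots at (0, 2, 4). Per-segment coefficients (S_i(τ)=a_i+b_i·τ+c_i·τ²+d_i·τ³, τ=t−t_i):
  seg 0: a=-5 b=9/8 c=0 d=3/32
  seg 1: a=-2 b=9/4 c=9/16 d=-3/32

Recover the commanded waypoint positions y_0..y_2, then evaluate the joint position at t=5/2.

y_0=-5 y_1=-2 y_2=4
S(5/2) = -191/256

y_0 = S_0(0) = a_0 = -5
y_1 = S_1(0) = a_1 = -2
y_2 = S_1(2) = 4
t_q=5/2 is in segment 1 (τ=1/2); S_1(τ)=-191/256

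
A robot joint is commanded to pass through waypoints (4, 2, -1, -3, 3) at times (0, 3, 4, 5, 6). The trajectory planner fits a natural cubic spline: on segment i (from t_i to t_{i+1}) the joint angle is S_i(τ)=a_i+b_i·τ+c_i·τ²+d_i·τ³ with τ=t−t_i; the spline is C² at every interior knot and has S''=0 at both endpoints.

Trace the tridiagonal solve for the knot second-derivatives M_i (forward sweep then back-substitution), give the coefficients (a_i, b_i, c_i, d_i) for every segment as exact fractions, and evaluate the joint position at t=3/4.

Δ: Δ0=-2/3, Δ1=-3, Δ2=-2, Δ3=6
row 1: diag=8, rhs=-14; c'=1/8, d'=-7/4
row 2: denom=4−1·1/8=31/8; d'=(6−1·-7/4)/(31/8)=2
row 3: denom=4−1·8/31=116/31; d'=(48−1·2)/(116/31)=713/58
back: M3=713/58
back: M2=2−8/31·713/58=-34/29
back: M1=-7/4−1/8·-34/29=-93/58
M: M0=0, M1=-93/58, M2=-34/29, M3=713/58, M4=0
seg 0: a=4, c=M0/2=0, d=(M1−M0)/(6·3)=-31/348, b=Δ0−h0·(2M0+M1)/6=47/348
seg 1: a=2, c=M1/2=-93/116, d=(M2−M1)/(6·1)=25/348, b=Δ1−h1·(2M1+M2)/6=-395/174
seg 2: a=-1, c=M2/2=-17/29, d=(M3−M2)/(6·1)=781/348, b=Δ2−h2·(2M2+M3)/6=-1273/348
seg 3: a=-3, c=M3/2=713/116, d=(M4−M3)/(6·1)=-713/348, b=Δ3−h3·(2M3+M4)/6=331/174
t_q=3/4 → seg 0, τ=3/4; S=4+47/348·τ+0·τ²+-31/348·τ³=30169/7424

  seg 0: a=4 b=47/348 c=0 d=-31/348
  seg 1: a=2 b=-395/174 c=-93/116 d=25/348
  seg 2: a=-1 b=-1273/348 c=-17/29 d=781/348
  seg 3: a=-3 b=331/174 c=713/116 d=-713/348
S(3/4) = 30169/7424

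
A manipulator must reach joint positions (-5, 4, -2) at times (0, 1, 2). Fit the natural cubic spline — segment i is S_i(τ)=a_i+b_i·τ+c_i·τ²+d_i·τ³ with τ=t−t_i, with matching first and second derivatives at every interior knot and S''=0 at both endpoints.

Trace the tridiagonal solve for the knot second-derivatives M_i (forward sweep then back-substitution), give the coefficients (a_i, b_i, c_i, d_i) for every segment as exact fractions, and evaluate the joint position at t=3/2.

Δ: Δ0=9, Δ1=-6
row 1: diag=4, rhs=-90; c'=1/4, d'=-45/2
back: M1=-45/2
M: M0=0, M1=-45/2, M2=0
seg 0: a=-5, c=M0/2=0, d=(M1−M0)/(6·1)=-15/4, b=Δ0−h0·(2M0+M1)/6=51/4
seg 1: a=4, c=M1/2=-45/4, d=(M2−M1)/(6·1)=15/4, b=Δ1−h1·(2M1+M2)/6=3/2
t_q=3/2 → seg 1, τ=1/2; S=4+3/2·τ+-45/4·τ²+15/4·τ³=77/32

  seg 0: a=-5 b=51/4 c=0 d=-15/4
  seg 1: a=4 b=3/2 c=-45/4 d=15/4
S(3/2) = 77/32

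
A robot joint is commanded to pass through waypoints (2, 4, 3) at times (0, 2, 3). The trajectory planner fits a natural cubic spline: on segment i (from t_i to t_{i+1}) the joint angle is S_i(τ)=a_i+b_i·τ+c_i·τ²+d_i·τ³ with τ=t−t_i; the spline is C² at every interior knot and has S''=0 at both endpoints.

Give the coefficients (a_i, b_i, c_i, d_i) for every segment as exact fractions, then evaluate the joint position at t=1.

Δ: Δ0=1, Δ1=-1
row 1: diag=6, rhs=-12; c'=1/6, d'=-2
back: M1=-2
M: M0=0, M1=-2, M2=0
seg 0: a=2, c=M0/2=0, d=(M1−M0)/(6·2)=-1/6, b=Δ0−h0·(2M0+M1)/6=5/3
seg 1: a=4, c=M1/2=-1, d=(M2−M1)/(6·1)=1/3, b=Δ1−h1·(2M1+M2)/6=-1/3
t_q=1 → seg 0, τ=1; S=2+5/3·τ+0·τ²+-1/6·τ³=7/2

  seg 0: a=2 b=5/3 c=0 d=-1/6
  seg 1: a=4 b=-1/3 c=-1 d=1/3
S(1) = 7/2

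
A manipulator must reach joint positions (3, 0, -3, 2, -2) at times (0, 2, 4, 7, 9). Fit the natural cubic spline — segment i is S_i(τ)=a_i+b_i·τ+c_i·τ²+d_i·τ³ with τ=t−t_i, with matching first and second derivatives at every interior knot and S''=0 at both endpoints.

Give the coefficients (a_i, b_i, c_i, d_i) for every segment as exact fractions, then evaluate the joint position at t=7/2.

  seg 0: a=3 b=-323/258 c=0 d=-8/129
  seg 1: a=0 b=-515/258 c=-16/43 d=40/129
  seg 2: a=-3 b=61/258 c=64/43 d=-29/86
  seg 3: a=2 b=8/129 c=-133/86 d=133/516
S(7/2) = -479/172

Δ: Δ0=-3/2, Δ1=-3/2, Δ2=5/3, Δ3=-2
row 1: diag=8, rhs=0; c'=1/4, d'=0
row 2: denom=10−2·1/4=19/2; d'=(19−2·0)/(19/2)=2
row 3: denom=10−3·6/19=172/19; d'=(-22−3·2)/(172/19)=-133/43
back: M3=-133/43
back: M2=2−6/19·-133/43=128/43
back: M1=0−1/4·128/43=-32/43
M: M0=0, M1=-32/43, M2=128/43, M3=-133/43, M4=0
seg 0: a=3, c=M0/2=0, d=(M1−M0)/(6·2)=-8/129, b=Δ0−h0·(2M0+M1)/6=-323/258
seg 1: a=0, c=M1/2=-16/43, d=(M2−M1)/(6·2)=40/129, b=Δ1−h1·(2M1+M2)/6=-515/258
seg 2: a=-3, c=M2/2=64/43, d=(M3−M2)/(6·3)=-29/86, b=Δ2−h2·(2M2+M3)/6=61/258
seg 3: a=2, c=M3/2=-133/86, d=(M4−M3)/(6·2)=133/516, b=Δ3−h3·(2M3+M4)/6=8/129
t_q=7/2 → seg 1, τ=3/2; S=0+-515/258·τ+-16/43·τ²+40/129·τ³=-479/172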